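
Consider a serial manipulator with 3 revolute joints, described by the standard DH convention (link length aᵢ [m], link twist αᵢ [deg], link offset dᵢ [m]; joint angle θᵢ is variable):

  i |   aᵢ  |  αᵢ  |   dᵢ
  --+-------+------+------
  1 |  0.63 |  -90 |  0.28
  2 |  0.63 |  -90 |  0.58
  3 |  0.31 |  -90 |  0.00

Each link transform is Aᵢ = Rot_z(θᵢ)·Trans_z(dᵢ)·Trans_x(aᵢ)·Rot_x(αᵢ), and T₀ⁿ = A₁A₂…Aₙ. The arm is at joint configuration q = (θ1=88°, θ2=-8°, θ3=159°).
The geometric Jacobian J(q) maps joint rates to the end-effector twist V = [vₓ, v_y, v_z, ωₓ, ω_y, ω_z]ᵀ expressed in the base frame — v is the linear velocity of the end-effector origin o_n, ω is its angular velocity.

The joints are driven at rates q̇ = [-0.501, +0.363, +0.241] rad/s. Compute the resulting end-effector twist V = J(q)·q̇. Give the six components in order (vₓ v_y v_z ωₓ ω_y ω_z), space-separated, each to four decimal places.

0.4225 0.2110 -0.1262 -0.3616 0.0462 -0.7397

o_n = [-0.4349, 0.9831, 0.3274]
J₁: ẑ×o_n = [-0.9831, -0.4349, 0.0000], ω = ẑ
J2: z=[-0.9994, 0.0349, 0.0000] o=[0.0220, 0.6296, 0.2800] → [0.0017, 0.0474, -0.3373, -0.9994, 0.0349, 0.0000]
J3: z=[0.0049, 0.1391, -0.9903] o=[-0.5359, 1.2733, 0.3677] → [-0.2931, -0.0998, -0.0155, 0.0049, 0.1391, -0.9903]
V = J·q̇ = [0.4225, 0.2110, -0.1262, -0.3616, 0.0462, -0.7397]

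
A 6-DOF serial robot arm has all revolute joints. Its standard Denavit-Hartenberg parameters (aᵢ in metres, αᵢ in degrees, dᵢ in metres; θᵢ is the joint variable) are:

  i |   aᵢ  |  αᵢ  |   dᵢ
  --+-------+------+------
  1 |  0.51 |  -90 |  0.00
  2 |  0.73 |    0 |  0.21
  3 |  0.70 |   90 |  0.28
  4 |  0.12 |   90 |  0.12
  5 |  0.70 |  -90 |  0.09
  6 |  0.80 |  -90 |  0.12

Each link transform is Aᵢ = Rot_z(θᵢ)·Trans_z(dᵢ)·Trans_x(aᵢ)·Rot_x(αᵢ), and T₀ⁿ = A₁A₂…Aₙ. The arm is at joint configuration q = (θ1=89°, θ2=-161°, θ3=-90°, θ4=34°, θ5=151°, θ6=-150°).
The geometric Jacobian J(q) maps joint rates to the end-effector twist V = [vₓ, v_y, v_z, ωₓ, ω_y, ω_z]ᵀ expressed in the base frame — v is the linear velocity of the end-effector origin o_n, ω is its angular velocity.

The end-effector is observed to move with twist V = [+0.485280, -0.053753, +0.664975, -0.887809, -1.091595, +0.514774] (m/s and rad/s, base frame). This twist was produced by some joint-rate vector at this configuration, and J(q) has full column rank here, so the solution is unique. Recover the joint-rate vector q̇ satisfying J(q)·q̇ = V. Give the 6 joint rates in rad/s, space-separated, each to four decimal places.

-0.4810 0.3390 0.1050 -0.9300 -0.6770 0.5040

o_n = [-0.1234, -0.4927, -0.7328]
J₁: ẑ×o_n = [0.4927, -0.1234, 0.0000], ω = ẑ
J2: z=[-0.9998, 0.0175, 0.0000] o=[0.0089, 0.5099, 0.0000] → [-0.0128, -0.7327, 1.0048, -0.9998, 0.0175, 0.0000]
J3: z=[-0.9998, 0.0175, 0.0000] o=[-0.2131, -0.1765, 0.2377] → [-0.0169, -0.9704, 0.3146, -0.9998, 0.0175, 0.0000]
J4: z=[0.0165, 0.9454, -0.3256] o=[-0.4970, -0.3995, -0.4242] → [-0.3221, -0.1165, -0.3547, 0.0165, 0.9454, -0.3256]
J5: z=[0.8257, -0.1965, -0.5287] o=[-0.5627, -0.3173, -0.5573] → [-0.0583, -0.0873, -0.0586, 0.8257, -0.1965, -0.5287]
J6: z=[0.2589, -0.7007, 0.6648] o=[-0.1376, 0.1451, -0.2355] → [0.7725, 0.1382, -0.1552, 0.2589, -0.7007, 0.6648]
q̇ = J⁺·V = [-0.4810, 0.3390, 0.1050, -0.9300, -0.6770, 0.5040]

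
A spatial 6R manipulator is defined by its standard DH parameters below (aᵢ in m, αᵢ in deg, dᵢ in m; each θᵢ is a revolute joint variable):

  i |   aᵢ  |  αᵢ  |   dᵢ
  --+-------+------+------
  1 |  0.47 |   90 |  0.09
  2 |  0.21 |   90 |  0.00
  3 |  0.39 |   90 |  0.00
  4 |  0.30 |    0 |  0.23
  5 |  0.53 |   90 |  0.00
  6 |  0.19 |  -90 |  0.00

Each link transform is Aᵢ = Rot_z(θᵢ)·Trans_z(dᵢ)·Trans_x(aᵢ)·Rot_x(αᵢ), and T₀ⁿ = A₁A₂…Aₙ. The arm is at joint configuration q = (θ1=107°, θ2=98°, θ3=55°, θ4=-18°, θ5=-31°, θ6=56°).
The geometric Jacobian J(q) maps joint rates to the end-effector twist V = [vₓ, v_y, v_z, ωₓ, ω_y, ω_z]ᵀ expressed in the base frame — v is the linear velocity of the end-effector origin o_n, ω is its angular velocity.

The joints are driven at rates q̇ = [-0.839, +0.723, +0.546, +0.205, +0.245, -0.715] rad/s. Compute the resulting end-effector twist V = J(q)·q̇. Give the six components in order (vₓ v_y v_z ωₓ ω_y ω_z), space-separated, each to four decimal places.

o_n = [0.7189, -0.0500, 1.1532]
J₁: ẑ×o_n = [0.0500, 0.7189, -0.0000], ω = ẑ
J2: z=[0.9563, 0.2924, 0.0000] o=[-0.1374, 0.4495, 0.0900] → [0.3109, -1.0168, -0.7279, 0.9563, 0.2924, 0.0000]
J3: z=[-0.2895, 0.9470, 0.1392] o=[-0.1289, 0.4215, 0.2980] → [0.8756, 0.3656, -0.6663, -0.2895, 0.9470, 0.1392]
J4: z=[-0.5152, -0.2767, 0.8112] o=[0.1857, 0.4851, 0.5195] → [0.2587, 0.7590, 0.4232, -0.5152, -0.2767, 0.8112]
J5: z=[-0.5152, -0.2767, 0.8112] o=[0.3243, 0.3803, 0.8552] → [0.2665, 0.4736, 0.3308, -0.5152, -0.2767, 0.8112]
J6: z=[-0.4189, -0.7444, -0.5200] o=[0.7206, 0.0582, 0.9970] → [-0.1725, 0.0663, 0.0440, -0.4189, -0.7444, -0.5200]
V = J·q̇ = [0.9026, -0.9144, -0.7538, 0.6010, 1.1362, -0.0262]

0.9026 -0.9144 -0.7538 0.6010 1.1362 -0.0262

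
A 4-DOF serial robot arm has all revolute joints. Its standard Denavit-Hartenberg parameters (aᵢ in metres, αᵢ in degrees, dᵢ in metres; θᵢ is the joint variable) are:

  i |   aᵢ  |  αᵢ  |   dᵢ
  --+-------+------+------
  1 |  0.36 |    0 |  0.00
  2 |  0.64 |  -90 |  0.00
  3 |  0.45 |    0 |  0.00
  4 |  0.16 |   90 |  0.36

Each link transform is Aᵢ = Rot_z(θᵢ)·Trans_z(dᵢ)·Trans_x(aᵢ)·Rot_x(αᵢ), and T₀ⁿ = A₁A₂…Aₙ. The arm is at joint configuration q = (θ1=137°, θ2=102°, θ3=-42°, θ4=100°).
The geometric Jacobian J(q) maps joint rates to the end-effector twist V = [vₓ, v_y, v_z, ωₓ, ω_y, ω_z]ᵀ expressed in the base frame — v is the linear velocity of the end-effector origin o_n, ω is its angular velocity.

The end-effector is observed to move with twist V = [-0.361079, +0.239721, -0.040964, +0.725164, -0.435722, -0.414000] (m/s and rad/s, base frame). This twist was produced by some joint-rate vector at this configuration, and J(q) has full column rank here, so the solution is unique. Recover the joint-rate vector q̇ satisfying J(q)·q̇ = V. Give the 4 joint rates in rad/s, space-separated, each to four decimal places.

-0.0740 -0.3400 -0.0920 0.9380

o_n = [-0.5002, -0.8478, 0.1654]
J₁: ẑ×o_n = [0.8478, -0.5002, 0.0000], ω = ẑ
J2: z=[0.0000, 0.0000, 1.0000] o=[-0.2633, 0.2455, 0.0000] → [1.0933, -0.2369, 0.0000, 0.0000, 0.0000, 1.0000]
J3: z=[0.8572, -0.5150, 0.0000] o=[-0.5929, -0.3031, 0.0000] → [-0.0852, -0.1418, -0.4192, 0.8572, -0.5150, 0.0000]
J4: z=[0.8572, -0.5150, 0.0000] o=[-0.7651, -0.5897, 0.3011] → [0.0699, 0.1163, -0.0848, 0.8572, -0.5150, 0.0000]
q̇ = J⁺·V = [-0.0740, -0.3400, -0.0920, 0.9380]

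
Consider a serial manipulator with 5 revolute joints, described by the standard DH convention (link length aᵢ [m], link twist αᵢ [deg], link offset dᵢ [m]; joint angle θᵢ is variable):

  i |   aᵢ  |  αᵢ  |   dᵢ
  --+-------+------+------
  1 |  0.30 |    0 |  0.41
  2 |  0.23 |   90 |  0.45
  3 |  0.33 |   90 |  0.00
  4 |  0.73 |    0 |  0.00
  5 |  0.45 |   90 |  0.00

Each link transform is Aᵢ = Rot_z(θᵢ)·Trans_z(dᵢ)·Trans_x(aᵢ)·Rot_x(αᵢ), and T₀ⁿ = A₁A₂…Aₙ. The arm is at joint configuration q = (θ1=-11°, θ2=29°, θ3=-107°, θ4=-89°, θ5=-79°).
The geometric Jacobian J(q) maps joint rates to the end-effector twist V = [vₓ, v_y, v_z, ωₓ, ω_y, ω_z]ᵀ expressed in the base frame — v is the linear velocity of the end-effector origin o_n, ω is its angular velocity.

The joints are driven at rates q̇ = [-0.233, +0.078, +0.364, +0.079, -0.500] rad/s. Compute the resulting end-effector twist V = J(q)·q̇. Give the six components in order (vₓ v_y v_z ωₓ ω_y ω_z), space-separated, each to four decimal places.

o_n = [0.2859, 0.8058, 0.9532]
J₁: ẑ×o_n = [-0.8058, 0.2859, 0.0000], ω = ẑ
J2: z=[0.0000, 0.0000, 1.0000] o=[0.2945, -0.0572, 0.4100] → [-0.8630, -0.0086, 0.0000, 0.0000, 0.0000, 1.0000]
J3: z=[0.3090, -0.9511, 0.0000] o=[0.5132, 0.0138, 0.8600] → [-0.0886, -0.0288, 0.0285, 0.3090, -0.9511, 0.0000]
J4: z=[-0.9095, -0.2955, 0.2924] o=[0.4215, -0.0160, 0.5444] → [-0.3611, 0.3321, -0.7875, -0.9095, -0.2955, 0.2924]
J5: z=[-0.9095, -0.2955, 0.2924] o=[0.1924, 0.6770, 0.5322] → [-0.1620, 0.4102, -0.0895, -0.9095, -0.2955, 0.2924]
V = J·q̇ = [0.1407, -0.2566, -0.0071, 0.4954, -0.2218, -0.2781]

0.1407 -0.2566 -0.0071 0.4954 -0.2218 -0.2781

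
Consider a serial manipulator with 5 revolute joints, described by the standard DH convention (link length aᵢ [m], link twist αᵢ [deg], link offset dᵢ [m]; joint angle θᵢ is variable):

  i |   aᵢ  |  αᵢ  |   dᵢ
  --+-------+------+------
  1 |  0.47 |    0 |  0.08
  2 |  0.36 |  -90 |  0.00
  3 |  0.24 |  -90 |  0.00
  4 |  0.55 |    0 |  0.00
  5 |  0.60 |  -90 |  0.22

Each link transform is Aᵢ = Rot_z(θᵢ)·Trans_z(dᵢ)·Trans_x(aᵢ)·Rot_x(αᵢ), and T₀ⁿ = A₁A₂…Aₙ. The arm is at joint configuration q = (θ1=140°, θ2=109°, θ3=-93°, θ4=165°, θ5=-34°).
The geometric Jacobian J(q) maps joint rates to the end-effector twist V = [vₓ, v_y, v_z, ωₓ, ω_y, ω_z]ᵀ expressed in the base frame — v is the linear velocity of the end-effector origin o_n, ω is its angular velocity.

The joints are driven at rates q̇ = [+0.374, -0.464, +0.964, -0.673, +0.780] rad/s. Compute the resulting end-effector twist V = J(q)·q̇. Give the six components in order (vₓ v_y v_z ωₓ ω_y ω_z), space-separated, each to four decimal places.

o_n = [-1.1363, -0.0593, -0.5924]
J₁: ẑ×o_n = [0.0593, -1.1363, 0.0000], ω = ẑ
J2: z=[0.0000, 0.0000, 1.0000] o=[-0.3600, 0.3021, 0.0800] → [0.3614, -0.7762, 0.0000, 0.0000, 0.0000, 1.0000]
J3: z=[0.9336, -0.3584, 0.0000] o=[-0.4891, -0.0340, 0.0800] → [0.2410, 0.6278, -0.2555, 0.9336, -0.3584, 0.0000]
J4: z=[-0.3579, -0.9323, 0.0523] o=[-0.4846, -0.0223, 0.3197] → [0.8523, -0.3605, -0.5944, -0.3579, -0.9323, 0.0523]
J5: z=[-0.3579, -0.9323, 0.0523] o=[-0.6274, 0.0028, -0.2109] → [0.3590, -0.1632, -0.4522, -0.3579, -0.9323, 0.0523]
V = J·q̇ = [-0.2068, 0.6557, -0.1991, 0.8617, -0.4452, -0.0844]

-0.2068 0.6557 -0.1991 0.8617 -0.4452 -0.0844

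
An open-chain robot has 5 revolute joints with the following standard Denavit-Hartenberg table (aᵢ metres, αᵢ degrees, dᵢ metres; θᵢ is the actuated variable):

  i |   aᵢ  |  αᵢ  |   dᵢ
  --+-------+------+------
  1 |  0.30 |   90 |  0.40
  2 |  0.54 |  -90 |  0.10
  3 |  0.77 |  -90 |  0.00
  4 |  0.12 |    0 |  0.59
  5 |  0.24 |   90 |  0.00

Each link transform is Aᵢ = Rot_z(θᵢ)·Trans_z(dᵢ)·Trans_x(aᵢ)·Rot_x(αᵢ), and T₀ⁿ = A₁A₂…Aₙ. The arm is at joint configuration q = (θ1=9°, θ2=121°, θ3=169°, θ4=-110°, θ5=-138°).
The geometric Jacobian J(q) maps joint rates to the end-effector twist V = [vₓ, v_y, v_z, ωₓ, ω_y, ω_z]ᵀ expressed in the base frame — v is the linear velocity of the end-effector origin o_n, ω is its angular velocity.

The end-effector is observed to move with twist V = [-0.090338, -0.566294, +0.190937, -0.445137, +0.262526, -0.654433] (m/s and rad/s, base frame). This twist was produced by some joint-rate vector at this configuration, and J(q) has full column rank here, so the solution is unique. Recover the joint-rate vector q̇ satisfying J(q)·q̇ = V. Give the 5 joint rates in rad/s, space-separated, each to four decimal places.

o_n = [0.5781, -0.4726, 0.2852]
J₁: ẑ×o_n = [0.4726, 0.5781, -0.0000], ω = ẑ
J2: z=[0.1564, -0.9877, 0.0000] o=[0.2963, 0.0469, 0.4000] → [0.1134, 0.0180, 0.1970, 0.1564, -0.9877, 0.0000]
J3: z=[-0.8466, -0.1341, -0.5150] o=[0.0373, -0.0953, 0.8629] → [-0.1168, -0.7676, 0.3919, -0.8466, -0.1341, -0.5150]
J4: z=[0.2506, -0.9542, -0.1636] o=[0.3988, 0.1107, 0.2150] → [-0.1624, -0.0469, 0.0249, 0.2506, -0.9542, -0.1636]
J5: z=[0.2506, -0.9542, -0.1636] o=[0.4319, -0.4784, 0.0949] → [-0.1806, -0.0716, 0.1409, 0.2506, -0.9542, -0.1636]
q̇ = J⁺·V = [-0.6460, 0.6900, 0.3460, -0.5660, -0.4720]

-0.6460 0.6900 0.3460 -0.5660 -0.4720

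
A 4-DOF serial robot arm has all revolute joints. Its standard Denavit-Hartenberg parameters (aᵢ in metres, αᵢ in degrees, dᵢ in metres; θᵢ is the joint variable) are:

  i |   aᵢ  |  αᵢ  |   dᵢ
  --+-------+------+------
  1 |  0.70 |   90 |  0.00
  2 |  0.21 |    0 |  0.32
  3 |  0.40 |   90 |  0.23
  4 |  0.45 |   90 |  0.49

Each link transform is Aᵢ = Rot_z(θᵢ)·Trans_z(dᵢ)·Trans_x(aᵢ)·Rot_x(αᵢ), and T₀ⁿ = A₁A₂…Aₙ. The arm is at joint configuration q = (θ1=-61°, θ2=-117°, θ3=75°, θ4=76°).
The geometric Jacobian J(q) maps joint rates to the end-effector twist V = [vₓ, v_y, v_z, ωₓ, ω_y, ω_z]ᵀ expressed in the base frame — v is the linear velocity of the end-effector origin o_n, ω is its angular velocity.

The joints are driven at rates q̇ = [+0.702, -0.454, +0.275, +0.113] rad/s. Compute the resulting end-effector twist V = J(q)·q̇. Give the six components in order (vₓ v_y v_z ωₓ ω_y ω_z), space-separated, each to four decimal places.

0.6070 -0.1722 0.0673 0.1199 0.1529 0.6180

o_n = [-0.5454, -1.0512, -0.8917]
J₁: ẑ×o_n = [1.0512, -0.5454, 0.0000], ω = ẑ
J2: z=[-0.8746, -0.4848, 0.0000] o=[0.3394, -0.6122, 0.0000] → [0.4323, -0.7799, -0.0451, -0.8746, -0.4848, 0.0000]
J3: z=[-0.8746, -0.4848, 0.0000] o=[0.0133, -0.6840, -0.1871] → [0.3416, -0.6163, 0.0503, -0.8746, -0.4848, 0.0000]
J4: z=[-0.3244, 0.5852, -0.7431] o=[-0.0438, -1.0555, -0.4548] → [-0.2525, 0.2310, 0.2922, -0.3244, 0.5852, -0.7431]
V = J·q̇ = [0.6070, -0.1722, 0.0673, 0.1199, 0.1529, 0.6180]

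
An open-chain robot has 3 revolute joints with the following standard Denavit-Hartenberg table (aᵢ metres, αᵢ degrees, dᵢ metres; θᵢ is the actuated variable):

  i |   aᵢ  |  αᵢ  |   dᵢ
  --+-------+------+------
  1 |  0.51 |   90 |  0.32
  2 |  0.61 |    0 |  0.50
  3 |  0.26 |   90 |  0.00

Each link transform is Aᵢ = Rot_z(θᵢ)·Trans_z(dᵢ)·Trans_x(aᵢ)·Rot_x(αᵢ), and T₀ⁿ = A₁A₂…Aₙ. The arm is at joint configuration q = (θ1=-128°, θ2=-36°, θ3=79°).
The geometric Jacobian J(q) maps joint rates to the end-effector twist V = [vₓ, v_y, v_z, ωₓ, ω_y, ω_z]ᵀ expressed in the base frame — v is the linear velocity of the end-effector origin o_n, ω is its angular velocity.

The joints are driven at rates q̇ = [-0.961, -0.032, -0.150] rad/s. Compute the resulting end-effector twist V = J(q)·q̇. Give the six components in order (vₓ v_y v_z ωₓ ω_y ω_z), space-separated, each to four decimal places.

o_n = [-1.1289, -0.6328, 0.1388]
J₁: ẑ×o_n = [0.6328, -1.1289, 0.0000], ω = ẑ
J2: z=[-0.7880, 0.6157, 0.0000] o=[-0.3140, -0.4019, 0.3200] → [-0.1116, -0.1428, 0.6837, -0.7880, 0.6157, 0.0000]
J3: z=[-0.7880, 0.6157, 0.0000] o=[-1.0118, -0.4829, -0.0385] → [0.1092, 0.1397, 0.1902, -0.7880, 0.6157, 0.0000]
V = J·q̇ = [-0.6209, 1.0685, -0.0504, 0.1434, -0.1121, -0.9610]

-0.6209 1.0685 -0.0504 0.1434 -0.1121 -0.9610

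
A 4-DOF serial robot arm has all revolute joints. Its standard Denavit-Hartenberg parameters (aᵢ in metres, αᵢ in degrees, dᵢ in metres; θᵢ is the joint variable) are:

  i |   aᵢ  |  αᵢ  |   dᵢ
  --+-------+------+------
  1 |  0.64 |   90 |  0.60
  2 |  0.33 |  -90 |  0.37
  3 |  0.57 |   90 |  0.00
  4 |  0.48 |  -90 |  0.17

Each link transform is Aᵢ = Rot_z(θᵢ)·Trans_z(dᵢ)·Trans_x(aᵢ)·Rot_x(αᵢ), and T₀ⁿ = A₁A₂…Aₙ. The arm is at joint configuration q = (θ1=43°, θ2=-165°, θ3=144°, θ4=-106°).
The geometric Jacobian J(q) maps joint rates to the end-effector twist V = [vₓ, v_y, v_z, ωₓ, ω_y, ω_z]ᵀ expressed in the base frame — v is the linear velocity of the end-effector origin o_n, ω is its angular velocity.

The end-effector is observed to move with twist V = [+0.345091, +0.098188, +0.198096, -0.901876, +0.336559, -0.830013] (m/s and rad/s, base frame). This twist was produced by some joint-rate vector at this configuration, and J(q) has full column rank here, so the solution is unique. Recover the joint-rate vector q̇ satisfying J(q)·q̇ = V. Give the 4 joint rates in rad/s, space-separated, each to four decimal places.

o_n = [0.3102, 0.3232, 1.0261]
J₁: ẑ×o_n = [-0.3232, 0.3102, 0.0000], ω = ẑ
J2: z=[0.6820, -0.7314, 0.0000] o=[0.4681, 0.4365, 0.6000] → [-0.3116, -0.2906, -0.1927, 0.6820, -0.7314, 0.0000]
J3: z=[0.1893, 0.1765, -0.9659] o=[0.4873, -0.0515, 0.5146] → [0.4523, 0.0742, 0.1022, 0.1893, 0.1765, -0.9659]
J4: z=[-0.9670, 0.2045, -0.1521] o=[0.5846, 0.4973, 0.6339] → [0.0537, 0.4209, 0.2244, -0.9670, 0.2045, -0.1521]
q̇ = J⁺·V = [-0.8680, -0.3030, -0.1480, 0.6900]

-0.8680 -0.3030 -0.1480 0.6900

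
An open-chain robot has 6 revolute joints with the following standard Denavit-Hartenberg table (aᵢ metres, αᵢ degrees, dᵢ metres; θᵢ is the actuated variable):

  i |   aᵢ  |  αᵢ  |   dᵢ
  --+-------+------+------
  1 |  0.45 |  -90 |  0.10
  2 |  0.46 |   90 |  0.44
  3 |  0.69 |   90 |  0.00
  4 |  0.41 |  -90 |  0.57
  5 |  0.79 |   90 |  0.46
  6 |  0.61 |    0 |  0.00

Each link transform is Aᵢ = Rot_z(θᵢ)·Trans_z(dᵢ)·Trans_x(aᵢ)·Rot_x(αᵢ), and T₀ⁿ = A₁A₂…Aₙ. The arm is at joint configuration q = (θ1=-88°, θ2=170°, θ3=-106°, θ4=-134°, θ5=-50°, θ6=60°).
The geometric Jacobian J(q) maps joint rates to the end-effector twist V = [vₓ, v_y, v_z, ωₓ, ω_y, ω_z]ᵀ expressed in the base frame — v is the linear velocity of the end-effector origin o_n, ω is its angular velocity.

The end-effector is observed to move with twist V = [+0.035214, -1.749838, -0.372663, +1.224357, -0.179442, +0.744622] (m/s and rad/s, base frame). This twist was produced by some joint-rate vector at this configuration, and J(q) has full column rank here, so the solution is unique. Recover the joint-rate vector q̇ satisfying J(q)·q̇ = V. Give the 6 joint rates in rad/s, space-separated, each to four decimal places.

o_n = [0.2687, -1.2339, 1.7505]
J₁: ẑ×o_n = [1.2339, 0.2687, -0.0000], ω = ẑ
J2: z=[0.9994, 0.0349, 0.0000] o=[0.0157, -0.4497, 0.1000] → [0.0576, -1.6494, -0.7926, 0.9994, 0.0349, 0.0000]
J3: z=[0.0061, -0.1735, -0.9848] o=[0.4396, 0.0184, 0.0201] → [-1.5336, 0.1579, -0.0373, 0.0061, -0.1735, -0.9848]
J4: z=[0.3085, -0.9365, 0.1669] o=[-0.2167, -0.1920, 0.0531] → [-1.4155, -0.4426, 0.1331, 0.3085, -0.9365, 0.1669]
J5: z=[-0.6884, -0.0987, 0.7185] o=[0.2283, -0.5877, 0.4251] → [0.3335, 0.9415, 0.4489, -0.6884, -0.0987, 0.7185]
J6: z=[-0.3045, -0.8598, -0.4099] o=[0.4316, -1.0290, 1.1995] → [-0.5577, 0.2346, -0.0777, -0.3045, -0.8598, -0.4099]
q̇ = J⁺·V = [0.1790, 0.3690, -0.6210, 0.9010, -0.5950, -0.5640]

0.1790 0.3690 -0.6210 0.9010 -0.5950 -0.5640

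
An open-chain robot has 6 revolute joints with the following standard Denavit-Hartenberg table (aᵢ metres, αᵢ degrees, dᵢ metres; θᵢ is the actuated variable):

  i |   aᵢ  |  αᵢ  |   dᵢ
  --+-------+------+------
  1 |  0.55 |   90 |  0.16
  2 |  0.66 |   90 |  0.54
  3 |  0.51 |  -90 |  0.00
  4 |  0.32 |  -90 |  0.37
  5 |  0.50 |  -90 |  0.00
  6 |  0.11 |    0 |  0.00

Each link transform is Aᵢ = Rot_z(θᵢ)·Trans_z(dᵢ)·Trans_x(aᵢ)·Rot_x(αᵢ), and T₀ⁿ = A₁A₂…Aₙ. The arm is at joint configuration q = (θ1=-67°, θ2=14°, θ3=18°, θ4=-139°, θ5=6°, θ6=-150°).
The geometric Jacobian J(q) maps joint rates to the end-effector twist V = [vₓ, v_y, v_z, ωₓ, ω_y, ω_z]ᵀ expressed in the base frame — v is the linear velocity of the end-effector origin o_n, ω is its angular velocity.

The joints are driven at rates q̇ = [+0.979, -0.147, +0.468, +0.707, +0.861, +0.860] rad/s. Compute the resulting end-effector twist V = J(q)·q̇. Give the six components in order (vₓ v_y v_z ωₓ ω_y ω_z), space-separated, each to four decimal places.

1.8108 -0.5637 -0.4289 0.4308 -0.7780 0.1083

o_n = [-0.3084, -1.4537, -0.2049]
J₁: ẑ×o_n = [1.4537, -0.3084, 0.0000], ω = ẑ
J2: z=[-0.9205, -0.3907, 0.0000] o=[0.2149, -0.5063, 0.1600] → [0.1426, -0.3359, 0.6676, -0.9205, -0.3907, 0.0000]
J3: z=[0.0945, -0.2227, -0.9703] o=[-0.0319, -1.3068, 0.3197] → [-0.0257, 0.3178, -0.0755, 0.0945, -0.2227, -0.9703]
J4: z=[-0.9926, -0.0956, -0.0748] o=[0.0069, -1.8016, 0.4370] → [0.0874, -0.6136, -0.3755, -0.9926, -0.0956, -0.0748]
J5: z=[0.1213, -0.8046, -0.5813] o=[-0.3589, -1.6494, 0.1501] → [0.3994, 0.0137, 0.0644, 0.1213, -0.8046, -0.5813]
J6: z=[0.9867, 0.0338, 0.1590] o=[-0.3048, -1.3529, -0.2489] → [0.0175, -0.0440, -0.0993, 0.9867, 0.0338, 0.1590]
V = J·q̇ = [1.8108, -0.5637, -0.4289, 0.4308, -0.7780, 0.1083]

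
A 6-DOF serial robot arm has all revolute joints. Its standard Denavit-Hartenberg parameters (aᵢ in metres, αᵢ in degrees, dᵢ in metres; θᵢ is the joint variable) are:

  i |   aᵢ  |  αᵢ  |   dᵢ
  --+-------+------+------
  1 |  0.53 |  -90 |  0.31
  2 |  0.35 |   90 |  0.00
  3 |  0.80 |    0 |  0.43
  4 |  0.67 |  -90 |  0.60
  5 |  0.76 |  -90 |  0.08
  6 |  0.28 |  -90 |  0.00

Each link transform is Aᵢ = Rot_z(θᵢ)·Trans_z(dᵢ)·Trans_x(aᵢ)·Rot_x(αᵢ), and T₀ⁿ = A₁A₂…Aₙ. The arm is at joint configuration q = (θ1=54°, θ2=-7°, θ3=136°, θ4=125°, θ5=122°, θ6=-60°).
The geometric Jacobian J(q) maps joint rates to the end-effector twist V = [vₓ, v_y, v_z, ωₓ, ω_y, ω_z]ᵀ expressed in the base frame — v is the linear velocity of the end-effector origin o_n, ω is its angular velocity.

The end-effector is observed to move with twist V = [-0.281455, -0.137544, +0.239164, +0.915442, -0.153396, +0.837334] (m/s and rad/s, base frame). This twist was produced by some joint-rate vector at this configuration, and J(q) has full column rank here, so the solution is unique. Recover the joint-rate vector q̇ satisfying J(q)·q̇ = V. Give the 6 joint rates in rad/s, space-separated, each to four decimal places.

-0.2820 -0.8600 0.7030 0.2860 0.5360 0.1350

o_n = [0.0746, 0.6378, 0.5824]
J₁: ẑ×o_n = [-0.6378, 0.0746, 0.0000], ω = ẑ
J2: z=[-0.8090, 0.5878, 0.0000] o=[0.3115, 0.4288, 0.3100] → [0.1601, 0.2204, -0.0299, -0.8090, 0.5878, 0.0000]
J3: z=[-0.0716, -0.0986, 0.9925] o=[0.5157, 0.7098, 0.3527] → [0.0488, -0.4214, -0.0383, -0.0716, -0.0986, 0.9925]
J4: z=[-0.0716, -0.0986, 0.9925] o=[-0.3004, 0.5320, 0.7093] → [-0.0926, 0.3631, 0.0294, -0.0716, -0.0986, 0.9925]
J5: z=[0.7028, 0.7012, 0.1204] o=[0.1308, -0.0003, 1.2921] → [-0.5744, 0.4920, 0.4879, 0.7028, 0.7012, 0.1204]
J6: z=[-0.6382, 0.5466, 0.5421] o=[-0.0518, 0.4037, 0.6697] → [-0.1746, 0.0129, -0.2185, -0.6382, 0.5466, 0.5421]
q̇ = J⁺·V = [-0.2820, -0.8600, 0.7030, 0.2860, 0.5360, 0.1350]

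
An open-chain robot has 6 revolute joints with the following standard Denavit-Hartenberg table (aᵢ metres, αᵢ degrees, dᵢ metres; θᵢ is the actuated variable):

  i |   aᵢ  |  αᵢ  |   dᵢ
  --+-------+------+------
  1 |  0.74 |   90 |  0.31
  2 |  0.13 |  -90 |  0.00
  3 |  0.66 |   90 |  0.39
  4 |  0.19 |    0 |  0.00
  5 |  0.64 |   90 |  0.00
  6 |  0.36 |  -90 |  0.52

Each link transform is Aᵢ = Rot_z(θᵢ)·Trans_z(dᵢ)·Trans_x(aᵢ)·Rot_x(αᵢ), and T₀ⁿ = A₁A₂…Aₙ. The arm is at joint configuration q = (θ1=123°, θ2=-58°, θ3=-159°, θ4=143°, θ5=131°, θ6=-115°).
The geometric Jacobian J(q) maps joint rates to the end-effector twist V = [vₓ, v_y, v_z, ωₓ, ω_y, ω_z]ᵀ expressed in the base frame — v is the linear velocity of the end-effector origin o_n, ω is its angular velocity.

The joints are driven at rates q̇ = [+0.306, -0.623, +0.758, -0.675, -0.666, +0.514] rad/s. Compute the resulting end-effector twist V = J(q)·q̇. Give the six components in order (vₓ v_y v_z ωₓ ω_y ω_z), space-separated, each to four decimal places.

o_n = [-0.1968, 0.8779, 0.1094]
J₁: ẑ×o_n = [-0.8779, -0.1968, 0.0000], ω = ẑ
J2: z=[0.8387, 0.5446, 0.0000] o=[-0.4030, 0.6206, 0.3100] → [-0.1093, 0.1682, 0.1034, 0.8387, 0.5446, 0.0000]
J3: z=[-0.4619, 0.7112, 0.5299] o=[-0.4406, 0.6784, 0.1998] → [-0.1700, 0.0874, -0.2655, -0.4619, 0.7112, 0.5299]
J4: z=[-0.6795, -0.6677, 0.3039] o=[-0.2445, 0.8108, 0.9290] → [0.5269, -0.5424, -0.0138, -0.6795, -0.6677, 0.3039]
J5: z=[-0.6795, -0.6677, 0.3039] o=[-0.3838, 0.9254, 0.8694] → [0.5220, -0.4596, 0.1572, -0.6795, -0.6677, 0.3039]
J6: z=[-0.5364, 0.1696, -0.8268] o=[-0.0635, 0.4615, 0.5664] → [0.2667, -0.1349, -0.2007, -0.5364, 0.1696, -0.8268]
V = J·q̇ = [-0.8956, 0.5041, -0.4642, -0.2370, 1.1824, -0.1248]

-0.8956 0.5041 -0.4642 -0.2370 1.1824 -0.1248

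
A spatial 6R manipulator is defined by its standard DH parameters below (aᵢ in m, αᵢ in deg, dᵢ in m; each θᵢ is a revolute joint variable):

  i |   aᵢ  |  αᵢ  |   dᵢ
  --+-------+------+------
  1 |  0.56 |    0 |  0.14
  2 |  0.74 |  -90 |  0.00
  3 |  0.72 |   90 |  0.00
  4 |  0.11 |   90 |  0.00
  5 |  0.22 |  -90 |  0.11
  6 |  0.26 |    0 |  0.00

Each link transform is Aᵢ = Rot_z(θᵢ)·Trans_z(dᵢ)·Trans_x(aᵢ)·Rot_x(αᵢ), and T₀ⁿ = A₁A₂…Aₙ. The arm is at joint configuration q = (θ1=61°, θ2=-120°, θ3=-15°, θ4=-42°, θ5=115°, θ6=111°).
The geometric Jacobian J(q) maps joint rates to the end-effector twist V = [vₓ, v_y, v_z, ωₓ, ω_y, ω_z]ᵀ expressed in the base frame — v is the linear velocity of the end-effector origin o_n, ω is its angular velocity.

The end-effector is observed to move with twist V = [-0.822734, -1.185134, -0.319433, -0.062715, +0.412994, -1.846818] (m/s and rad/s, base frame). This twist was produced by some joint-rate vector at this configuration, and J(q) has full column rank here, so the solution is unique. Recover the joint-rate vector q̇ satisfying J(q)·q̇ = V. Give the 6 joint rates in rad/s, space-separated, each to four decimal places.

-0.8600 -0.0920 0.2590 -0.5860 0.4790 0.4220

o_n = [1.1127, -0.7920, 0.4712]
J₁: ẑ×o_n = [0.7920, 1.1127, -0.0000], ω = ẑ
J2: z=[0.0000, 0.0000, 1.0000] o=[0.2715, 0.4898, 0.1400] → [1.2818, 0.8412, -0.0000, 0.0000, 0.0000, 1.0000]
J3: z=[0.8572, 0.5150, 0.0000] o=[0.6526, -0.1445, 0.1400] → [0.1706, -0.2839, -0.7920, 0.8572, 0.5150, 0.0000]
J4: z=[-0.1333, 0.2219, 0.9659] o=[1.0108, -0.7406, 0.3263] → [0.0818, 0.1178, -0.0158, -0.1333, 0.2219, 0.9659]
J5: z=[-0.9699, 0.1713, -0.1732] o=[0.9884, -0.8462, 0.3475] → [0.0306, 0.0984, -0.0739, -0.9699, 0.1713, -0.1732]
J6: z=[0.2411, 0.7762, -0.5825] o=[0.8741, -0.6939, 0.5032] → [-0.0820, -0.1313, -0.2089, 0.2411, 0.7762, -0.5825]
q̇ = J⁺·V = [-0.8600, -0.0920, 0.2590, -0.5860, 0.4790, 0.4220]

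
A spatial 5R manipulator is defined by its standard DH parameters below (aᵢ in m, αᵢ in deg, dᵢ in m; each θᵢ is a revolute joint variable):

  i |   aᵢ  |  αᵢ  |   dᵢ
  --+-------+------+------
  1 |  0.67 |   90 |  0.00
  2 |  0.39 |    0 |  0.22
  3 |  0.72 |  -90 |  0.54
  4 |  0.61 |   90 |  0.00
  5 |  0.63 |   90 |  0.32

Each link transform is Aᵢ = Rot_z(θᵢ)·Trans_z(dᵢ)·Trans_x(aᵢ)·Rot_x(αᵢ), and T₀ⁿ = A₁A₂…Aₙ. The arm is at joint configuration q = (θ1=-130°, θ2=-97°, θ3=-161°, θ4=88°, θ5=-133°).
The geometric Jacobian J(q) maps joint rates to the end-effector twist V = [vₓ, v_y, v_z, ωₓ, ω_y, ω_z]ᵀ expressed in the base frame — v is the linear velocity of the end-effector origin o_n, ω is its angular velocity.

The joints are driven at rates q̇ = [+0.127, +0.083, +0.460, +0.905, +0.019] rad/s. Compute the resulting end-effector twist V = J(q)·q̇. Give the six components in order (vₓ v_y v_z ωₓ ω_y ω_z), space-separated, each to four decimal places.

o_n = [-1.0027, -0.2756, 0.7319]
J₁: ẑ×o_n = [0.2756, -1.0027, 0.0000], ω = ẑ
J2: z=[-0.7660, 0.6428, 0.0000] o=[-0.4307, -0.5132, 0.0000] → [0.4705, 0.5607, 0.1857, -0.7660, 0.6428, 0.0000]
J3: z=[-0.7660, 0.6428, 0.0000] o=[-0.5686, -0.3354, -0.3871] → [0.7193, 0.8572, 0.2332, -0.7660, 0.6428, 0.0000]
J4: z=[0.6287, 0.7493, -0.2079] o=[-0.8861, 0.1264, 0.3172] → [0.2272, -0.2365, -0.1654, 0.6287, 0.7493, -0.2079]
J5: z=[0.1068, 0.1816, 0.9776] o=[-0.4162, -0.2621, 0.3380] → [0.0847, -0.6154, 0.1051, 0.1068, 0.1816, 0.9776]
V = J·q̇ = [0.6122, 0.0878, -0.0250, 0.1551, 1.0306, -0.0426]

0.6122 0.0878 -0.0250 0.1551 1.0306 -0.0426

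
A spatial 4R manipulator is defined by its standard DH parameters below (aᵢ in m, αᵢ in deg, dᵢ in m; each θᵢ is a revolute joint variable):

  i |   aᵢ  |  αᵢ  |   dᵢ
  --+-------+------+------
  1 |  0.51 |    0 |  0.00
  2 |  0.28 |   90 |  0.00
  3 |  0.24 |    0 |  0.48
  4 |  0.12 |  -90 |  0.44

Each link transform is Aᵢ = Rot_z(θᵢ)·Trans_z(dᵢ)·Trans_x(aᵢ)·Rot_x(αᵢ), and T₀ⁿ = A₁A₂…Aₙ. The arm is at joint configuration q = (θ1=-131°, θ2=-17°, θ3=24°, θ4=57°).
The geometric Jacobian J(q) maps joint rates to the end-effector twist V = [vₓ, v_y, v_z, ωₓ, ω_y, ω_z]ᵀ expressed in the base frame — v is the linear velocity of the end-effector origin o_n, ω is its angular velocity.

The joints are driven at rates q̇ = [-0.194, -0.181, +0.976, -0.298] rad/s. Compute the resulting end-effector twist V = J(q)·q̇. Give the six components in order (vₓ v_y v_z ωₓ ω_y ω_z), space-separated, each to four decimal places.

o_n = [-1.2614, 0.1208, 0.2161]
J₁: ẑ×o_n = [-0.1208, -1.2614, 0.0000], ω = ẑ
J2: z=[0.0000, 0.0000, 1.0000] o=[-0.3346, -0.3849, 0.0000] → [-0.5057, -0.9268, 0.0000, 0.0000, 0.0000, 1.0000]
J3: z=[-0.5299, 0.8480, 0.0000] o=[-0.5720, -0.5333, 0.0000] → [0.1833, 0.1145, 0.2380, -0.5299, 0.8480, 0.0000]
J4: z=[-0.5299, 0.8480, 0.0000] o=[-1.0123, -0.2424, 0.0976] → [0.1005, 0.0628, 0.0188, -0.5299, 0.8480, 0.0000]
V = J·q̇ = [0.2639, 0.5055, 0.2267, -0.3593, 0.5750, -0.3750]

0.2639 0.5055 0.2267 -0.3593 0.5750 -0.3750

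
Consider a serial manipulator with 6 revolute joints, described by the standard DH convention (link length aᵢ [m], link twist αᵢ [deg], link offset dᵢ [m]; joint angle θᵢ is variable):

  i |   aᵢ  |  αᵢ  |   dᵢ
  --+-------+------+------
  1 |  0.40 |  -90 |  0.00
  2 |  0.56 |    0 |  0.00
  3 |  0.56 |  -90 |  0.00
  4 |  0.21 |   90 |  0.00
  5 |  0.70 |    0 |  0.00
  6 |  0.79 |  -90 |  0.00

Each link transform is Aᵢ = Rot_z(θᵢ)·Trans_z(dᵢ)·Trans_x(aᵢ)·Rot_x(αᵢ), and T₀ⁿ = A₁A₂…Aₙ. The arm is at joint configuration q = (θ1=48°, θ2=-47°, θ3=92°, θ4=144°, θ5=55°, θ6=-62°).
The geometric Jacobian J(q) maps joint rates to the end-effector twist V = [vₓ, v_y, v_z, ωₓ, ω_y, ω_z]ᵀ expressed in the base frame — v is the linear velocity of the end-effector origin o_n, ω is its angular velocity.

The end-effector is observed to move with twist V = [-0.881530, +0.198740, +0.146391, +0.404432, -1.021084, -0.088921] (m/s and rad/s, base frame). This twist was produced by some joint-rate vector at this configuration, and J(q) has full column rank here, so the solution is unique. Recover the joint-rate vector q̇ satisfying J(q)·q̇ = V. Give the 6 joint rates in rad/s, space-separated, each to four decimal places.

o_n = [0.6378, -0.5176, 0.4746]
J₁: ẑ×o_n = [0.5176, 0.6378, -0.0000], ω = ẑ
J2: z=[-0.7431, 0.6691, 0.0000] o=[0.2677, 0.2973, 0.0000] → [0.3176, 0.3527, 0.3579, -0.7431, 0.6691, 0.0000]
J3: z=[-0.7431, 0.6691, 0.0000] o=[0.5232, 0.5811, 0.4096] → [0.0435, 0.0483, 0.7398, -0.7431, 0.6691, 0.0000]
J4: z=[-0.4731, -0.5255, -0.7071] o=[0.7882, 0.8753, 0.0136] → [-1.2272, 0.3244, 0.5801, -0.4731, -0.5255, -0.7071]
J5: z=[0.8793, -0.2325, -0.4156] o=[0.7995, 0.7035, 0.1337] → [-0.5867, -0.2325, -1.1113, 0.8793, -0.2325, -0.4156]
J6: z=[0.8793, -0.2325, -0.4156] o=[0.5499, 0.0736, -0.0421] → [-0.3658, -0.4908, -0.4994, 0.8793, -0.2325, -0.4156]
q̇ = J⁺·V = [0.5090, -0.6460, -0.2310, 0.7680, -0.2760, 0.4080]

0.5090 -0.6460 -0.2310 0.7680 -0.2760 0.4080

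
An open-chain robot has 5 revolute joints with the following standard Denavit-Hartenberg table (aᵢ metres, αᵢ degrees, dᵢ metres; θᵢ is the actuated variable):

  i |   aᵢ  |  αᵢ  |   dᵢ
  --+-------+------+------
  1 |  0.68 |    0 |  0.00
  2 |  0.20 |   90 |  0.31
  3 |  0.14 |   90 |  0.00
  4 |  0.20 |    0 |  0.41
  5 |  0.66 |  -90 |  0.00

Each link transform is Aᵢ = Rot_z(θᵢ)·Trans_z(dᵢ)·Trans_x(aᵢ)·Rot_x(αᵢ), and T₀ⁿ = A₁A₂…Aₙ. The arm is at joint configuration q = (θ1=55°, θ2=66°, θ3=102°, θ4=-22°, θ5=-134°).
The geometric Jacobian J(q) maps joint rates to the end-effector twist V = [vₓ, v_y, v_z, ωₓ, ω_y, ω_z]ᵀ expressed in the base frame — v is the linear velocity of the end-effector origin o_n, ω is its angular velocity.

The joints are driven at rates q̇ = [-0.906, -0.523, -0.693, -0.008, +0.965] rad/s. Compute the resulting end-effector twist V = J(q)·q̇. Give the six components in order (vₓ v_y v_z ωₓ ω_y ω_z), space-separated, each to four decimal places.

o_n = [-0.2436, 0.9448, 0.1238]
J₁: ẑ×o_n = [-0.9448, -0.2436, 0.0000], ω = ẑ
J2: z=[0.0000, 0.0000, 1.0000] o=[0.3900, 0.5570, 0.0000] → [-0.3878, -0.6336, 0.0000, 0.0000, 0.0000, 1.0000]
J3: z=[0.8572, 0.5150, 0.0000] o=[0.2870, 0.7285, 0.3100] → [-0.0959, 0.1596, 0.4587, 0.8572, 0.5150, 0.0000]
J4: z=[-0.5038, 0.8384, 0.2079] o=[0.3020, 0.7035, 0.4469] → [-0.3211, -0.2762, 0.3359, -0.5038, 0.8384, 0.2079]
J5: z=[-0.5038, 0.8384, 0.2079] o=[0.0511, 0.9756, 0.7136] → [-0.4881, -0.3584, 0.2626, -0.5038, 0.8384, 0.2079]
V = J·q̇ = [0.6569, 0.0978, -0.0672, -1.0761, 0.4455, -1.2300]

0.6569 0.0978 -0.0672 -1.0761 0.4455 -1.2300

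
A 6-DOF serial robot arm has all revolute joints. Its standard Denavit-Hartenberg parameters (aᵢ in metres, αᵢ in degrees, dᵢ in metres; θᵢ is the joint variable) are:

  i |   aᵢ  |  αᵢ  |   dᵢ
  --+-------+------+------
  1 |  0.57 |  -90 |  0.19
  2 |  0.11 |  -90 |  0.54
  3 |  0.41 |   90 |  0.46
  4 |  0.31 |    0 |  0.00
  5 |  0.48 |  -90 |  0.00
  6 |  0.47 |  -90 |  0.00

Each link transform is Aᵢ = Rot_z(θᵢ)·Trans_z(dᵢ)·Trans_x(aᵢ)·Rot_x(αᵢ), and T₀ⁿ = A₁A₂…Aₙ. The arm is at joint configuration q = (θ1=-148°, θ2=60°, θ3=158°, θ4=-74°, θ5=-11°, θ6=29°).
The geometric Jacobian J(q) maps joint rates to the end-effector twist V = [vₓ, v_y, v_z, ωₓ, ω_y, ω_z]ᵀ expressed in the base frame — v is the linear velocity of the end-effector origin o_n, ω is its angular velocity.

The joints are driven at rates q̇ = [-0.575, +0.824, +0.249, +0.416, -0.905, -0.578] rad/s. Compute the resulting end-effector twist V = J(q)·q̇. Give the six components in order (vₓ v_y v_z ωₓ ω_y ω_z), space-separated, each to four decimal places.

-1.3388 -0.2490 -0.5584 0.7884 -1.2680 -0.9780

o_n = [-0.5171, -0.9559, 0.9917]
J₁: ẑ×o_n = [0.9559, -0.5171, 0.0000], ω = ẑ
J2: z=[0.5299, -0.8480, 0.0000] o=[-0.4834, -0.3021, 0.1900] → [-0.6799, -0.4248, -0.3751, 0.5299, -0.8480, 0.0000]
J3: z=[0.7344, 0.4589, -0.5000] o=[-0.2439, -0.7891, 0.0947] → [0.3283, -0.5221, 0.0030, 0.7344, 0.4589, -0.5000]
J4: z=[-0.6502, 0.6870, -0.3244] o=[0.1738, -0.3471, 0.1940] → [0.3506, 0.7428, 0.8705, -0.6502, 0.6870, -0.3244]
J5: z=[-0.6502, 0.6870, -0.3244] o=[-0.0285, -0.4357, 0.4116] → [0.2298, 0.5357, 0.6739, -0.6502, 0.6870, -0.3244]
J6: z=[0.2579, 0.6012, 0.7563] o=[-0.3715, -0.6316, 0.6842] → [0.4301, -0.1894, 0.0039, 0.2579, 0.6012, 0.7563]
V = J·q̇ = [-1.3388, -0.2490, -0.5584, 0.7884, -1.2680, -0.9780]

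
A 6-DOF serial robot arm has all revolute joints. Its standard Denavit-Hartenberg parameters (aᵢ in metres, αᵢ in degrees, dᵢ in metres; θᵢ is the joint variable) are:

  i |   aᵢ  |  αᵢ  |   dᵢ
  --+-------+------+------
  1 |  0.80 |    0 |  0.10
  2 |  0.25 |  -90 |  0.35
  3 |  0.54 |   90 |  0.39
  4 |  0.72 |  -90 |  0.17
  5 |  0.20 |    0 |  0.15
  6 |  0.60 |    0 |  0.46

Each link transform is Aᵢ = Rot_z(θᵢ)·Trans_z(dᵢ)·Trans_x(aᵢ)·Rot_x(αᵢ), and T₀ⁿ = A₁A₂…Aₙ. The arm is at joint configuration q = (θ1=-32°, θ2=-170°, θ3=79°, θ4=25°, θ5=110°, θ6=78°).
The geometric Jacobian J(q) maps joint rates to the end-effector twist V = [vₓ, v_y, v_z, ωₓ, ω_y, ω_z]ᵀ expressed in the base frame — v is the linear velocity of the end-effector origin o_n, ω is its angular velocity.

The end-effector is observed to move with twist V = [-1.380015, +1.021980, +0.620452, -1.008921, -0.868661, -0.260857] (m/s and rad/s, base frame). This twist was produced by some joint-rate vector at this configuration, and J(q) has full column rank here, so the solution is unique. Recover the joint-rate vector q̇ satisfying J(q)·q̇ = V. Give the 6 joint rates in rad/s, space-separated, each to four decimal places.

o_n = [-0.0345, -1.1790, 0.1344]
J₁: ẑ×o_n = [1.1790, -0.0345, 0.0000], ω = ẑ
J2: z=[0.0000, 0.0000, 1.0000] o=[0.6784, -0.4239, 0.1000] → [0.7550, -0.7129, 0.0000, 0.0000, 0.0000, 1.0000]
J3: z=[-0.3746, -0.9272, 0.0000] o=[0.4466, -0.3303, 0.4500] → [0.2926, -0.1182, -0.1281, -0.3746, -0.9272, 0.0000]
J4: z=[-0.9101, 0.3677, 0.1908] o=[0.2050, -0.6533, -0.0801] → [0.1792, 0.1495, 0.5665, -0.9101, 0.3677, 0.1908]
J5: z=[-0.2647, -0.8705, 0.4149] o=[-0.1791, -0.8263, -0.6882] → [-0.5698, 0.2778, 0.2193, -0.2647, -0.8705, 0.4149]
J6: z=[-0.2647, -0.8705, 0.4149] o=[-0.0260, -1.0036, -0.6010] → [-0.5674, 0.1912, 0.0391, -0.2647, -0.8705, 0.4149]
q̇ = J⁺·V = [-0.1250, -0.8180, -0.0030, 0.7290, 0.8650, 0.4440]

-0.1250 -0.8180 -0.0030 0.7290 0.8650 0.4440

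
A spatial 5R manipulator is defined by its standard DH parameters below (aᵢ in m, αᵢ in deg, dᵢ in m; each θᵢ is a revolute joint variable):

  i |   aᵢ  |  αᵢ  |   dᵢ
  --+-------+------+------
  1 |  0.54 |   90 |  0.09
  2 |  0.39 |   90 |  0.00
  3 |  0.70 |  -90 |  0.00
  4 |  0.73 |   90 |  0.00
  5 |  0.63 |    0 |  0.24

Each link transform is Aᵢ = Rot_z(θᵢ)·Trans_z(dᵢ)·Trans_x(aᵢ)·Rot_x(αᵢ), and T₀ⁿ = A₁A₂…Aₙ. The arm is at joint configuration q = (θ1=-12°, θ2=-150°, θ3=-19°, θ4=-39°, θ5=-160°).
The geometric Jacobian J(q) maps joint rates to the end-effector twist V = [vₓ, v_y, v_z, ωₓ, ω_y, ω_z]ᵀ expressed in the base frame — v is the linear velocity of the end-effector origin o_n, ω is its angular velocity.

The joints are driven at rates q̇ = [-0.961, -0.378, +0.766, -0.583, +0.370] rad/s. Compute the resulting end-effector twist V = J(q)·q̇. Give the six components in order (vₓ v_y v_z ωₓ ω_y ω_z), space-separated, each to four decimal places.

0.1925 0.1112 0.3027 0.0095 0.8705 0.1564

o_n = [-0.3152, 0.4937, -0.1434]
J₁: ẑ×o_n = [-0.4937, -0.3152, 0.0000], ω = ẑ
J2: z=[-0.2079, -0.9781, 0.0000] o=[0.5282, -0.1123, 0.0900] → [0.2283, -0.0485, -0.9510, -0.2079, -0.9781, 0.0000]
J3: z=[-0.4891, 0.1040, 0.8660] o=[0.1978, -0.0421, -0.1050] → [-0.4680, -0.4631, -0.2087, -0.4891, 0.1040, 0.8660]
J4: z=[-0.4724, -0.8662, -0.1628] o=[-0.3155, 0.3000, -0.4359] → [-0.2219, 0.1381, -0.0913, -0.4724, -0.8662, -0.1628]
J5: z=[0.0814, -0.2268, 0.9705] o=[-0.9561, 0.6250, -0.3063] → [0.0905, 0.6087, 0.1346, 0.0814, -0.2268, 0.9705]
V = J·q̇ = [0.1925, 0.1112, 0.3027, 0.0095, 0.8705, 0.1564]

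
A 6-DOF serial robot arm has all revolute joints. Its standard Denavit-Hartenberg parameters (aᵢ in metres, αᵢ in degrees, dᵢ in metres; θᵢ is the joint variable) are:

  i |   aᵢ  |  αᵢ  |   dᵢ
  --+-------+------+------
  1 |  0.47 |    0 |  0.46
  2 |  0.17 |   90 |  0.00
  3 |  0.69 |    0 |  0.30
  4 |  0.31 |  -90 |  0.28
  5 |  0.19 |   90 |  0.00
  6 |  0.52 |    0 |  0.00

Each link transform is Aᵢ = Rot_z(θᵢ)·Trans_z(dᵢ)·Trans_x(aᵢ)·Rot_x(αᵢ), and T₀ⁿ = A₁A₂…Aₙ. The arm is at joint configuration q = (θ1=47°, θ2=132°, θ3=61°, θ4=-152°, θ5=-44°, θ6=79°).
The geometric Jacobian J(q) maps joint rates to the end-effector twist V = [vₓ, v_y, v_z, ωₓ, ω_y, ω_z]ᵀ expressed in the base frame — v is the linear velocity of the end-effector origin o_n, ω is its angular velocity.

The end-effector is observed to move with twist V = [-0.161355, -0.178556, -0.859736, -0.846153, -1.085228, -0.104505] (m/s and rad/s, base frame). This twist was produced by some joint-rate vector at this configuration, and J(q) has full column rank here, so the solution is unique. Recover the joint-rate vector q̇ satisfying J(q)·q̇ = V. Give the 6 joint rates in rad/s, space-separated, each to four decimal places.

0.3000 -0.0010 -0.4130 -0.2840 0.8340 -0.5600

o_n = [-0.6715, 1.1421, 0.5366]
J₁: ẑ×o_n = [-1.1421, -0.6715, 0.0000], ω = ẑ
J2: z=[0.0000, 0.0000, 1.0000] o=[0.3205, 0.3437, 0.4600] → [-0.7983, -0.9921, 0.0000, 0.0000, 0.0000, 1.0000]
J3: z=[0.0175, 0.9998, 0.0000] o=[0.1506, 0.3467, 0.4600] → [0.0766, -0.0013, 0.8358, 0.0175, 0.9998, 0.0000]
J4: z=[0.0175, 0.9998, 0.0000] o=[-0.1787, 0.6525, 1.0635] → [-0.5268, 0.0092, 0.5013, 0.0175, 0.9998, 0.0000]
J5: z=[-0.9997, 0.0174, -0.0175] o=[-0.1684, 0.9324, 0.7535] → [-0.0001, -0.2081, -0.2009, -0.9997, 0.0174, -0.0175]
J6: z=[0.0004, 0.7194, 0.6946] o=[-0.1637, 1.0643, 0.6169] → [-0.1118, -0.3527, 0.3654, 0.0004, 0.7194, 0.6946]
q̇ = J⁺·V = [0.3000, -0.0010, -0.4130, -0.2840, 0.8340, -0.5600]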